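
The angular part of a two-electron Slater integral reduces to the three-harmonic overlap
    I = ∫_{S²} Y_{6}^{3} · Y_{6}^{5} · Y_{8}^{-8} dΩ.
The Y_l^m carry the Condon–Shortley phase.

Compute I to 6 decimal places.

-0.159014

Checks pass: Σm=0; 20 even; l₃=8∈[0,12].
(2·6+1)(2·6+1)(2·8+1) = 2873
Δ: 4! 8! 8! / 21! → 1/1309458150
sum: t=0:+1/49766400 t=1:−1/3110400 t=2:+1/1327104 t=3:−1/3110400 t=4:+1/49766400 = 1/6635520
3j²(6 6 8; 0 0 0) = Δ·Π!·Σ² = 350/46189  (sign +1)
sum: t=3:−1/9754214400 = -1/9754214400
3j²(6 6 8; 3 5 -8) = Δ·Π!·Σ² = 33/2261  (sign -1)
combine: 4πI² = 2873·350/46189·33/2261 = 1950/6137
take √, sign -1: I = -0.15901362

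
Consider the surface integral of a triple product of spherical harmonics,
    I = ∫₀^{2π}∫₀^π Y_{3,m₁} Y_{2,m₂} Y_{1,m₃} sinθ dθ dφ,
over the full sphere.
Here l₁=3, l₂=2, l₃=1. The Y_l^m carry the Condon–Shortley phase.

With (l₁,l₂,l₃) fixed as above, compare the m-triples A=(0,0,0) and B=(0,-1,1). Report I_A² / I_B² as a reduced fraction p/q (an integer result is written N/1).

l's match ⇒ only the (l;m) 3-j factors differ between A and B.
A: triangle coeff Δ(3,2,1) = 1/105; Σ_t [2,2]: t=2:+1/4 = 1/4; (3j)²=3/35 [(3 2 1; 0 0 0)], sign=-1
B: triangle coeff Δ(3,2,1) = 1/105; Σ_t [1,1]: t=1:−1/12 = -1/12; (3j)²=1/35 [(3 2 1; 0 -1 1)], sign=-1
I_A²/I_B² = (3/35)/(1/35) = 3/1

3/1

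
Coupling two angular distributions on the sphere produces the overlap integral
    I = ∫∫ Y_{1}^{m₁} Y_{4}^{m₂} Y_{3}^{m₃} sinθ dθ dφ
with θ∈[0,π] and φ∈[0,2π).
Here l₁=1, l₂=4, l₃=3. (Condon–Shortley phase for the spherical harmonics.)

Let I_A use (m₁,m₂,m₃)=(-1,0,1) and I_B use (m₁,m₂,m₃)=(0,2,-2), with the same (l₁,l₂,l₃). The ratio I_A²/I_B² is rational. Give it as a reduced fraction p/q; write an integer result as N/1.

1/2

Shared (l₁,l₂,l₃)=(1,4,3): N and (l;000)² cancel in I_A²/I_B².
A: Δ = 2!·0!·6!/9! = 1/252; Racah Σ t=2..2: t=2:+1/96 = 1/96; ⇒ 3j(1 4 3; -1 0 1)² = 1/42, sgn +1
B: Δ = 2!·0!·6!/9! = 1/252; Racah Σ t=1..1: t=1:−1/120 = -1/120; ⇒ 3j(1 4 3; 0 2 -2)² = 1/21, sgn +1
I_A²/I_B² = (1/42)/(1/21) = 1/2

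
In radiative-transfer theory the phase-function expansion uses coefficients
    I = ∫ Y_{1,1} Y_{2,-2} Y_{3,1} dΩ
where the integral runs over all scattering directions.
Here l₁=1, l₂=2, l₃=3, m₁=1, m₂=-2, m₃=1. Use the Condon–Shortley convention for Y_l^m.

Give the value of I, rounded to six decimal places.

-0.082589

Checks pass: Σm=0; 6 even; l₃=3∈[1,3].
(2·1+1)(2·2+1)(2·3+1) = 105
Δ: 0! 2! 4! / 7! → 1/105
sum: t=0:+1/4 = 1/4
3j²(1 2 3; 0 0 0) = Δ·Π!·Σ² = 3/35  (sign -1)
sum: t=0:+1/48 = 1/48
3j²(1 2 3; 1 -2 1) = Δ·Π!·Σ² = 1/105  (sign +1)
combine: 4πI² = 105·3/35·1/105 = 3/35
take √, sign -1: I = -0.08258890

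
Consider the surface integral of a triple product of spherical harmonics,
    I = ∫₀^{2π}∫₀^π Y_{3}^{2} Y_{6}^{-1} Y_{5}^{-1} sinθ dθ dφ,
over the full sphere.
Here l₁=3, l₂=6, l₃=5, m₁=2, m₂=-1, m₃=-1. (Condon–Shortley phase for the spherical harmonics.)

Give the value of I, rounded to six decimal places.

0.134828

m-sum 0 ✓  L=14 even ✓  3≤5≤9 ✓
Π(2lᵢ+1) = 7×13×11 = 1001
triangle coeff Δ(3,6,5) = 1/675675
Σ_t [1,3]: t=1:−1/8640 t=2:+1/2304 t=3:−1/8640 = 7/34560
(3j)²=7/429 [(3 6 5; 0 0 0)], sign=-1
Σ_t [0,1]: t=0:+1/17280 t=1:−1/6912 = -1/11520
(3j)²=2/143 [(3 6 5; 2 -1 -1)], sign=-1
⇒ 4πI² = 98/429
I = (+1)√(98/429/(4π)) = 0.13482780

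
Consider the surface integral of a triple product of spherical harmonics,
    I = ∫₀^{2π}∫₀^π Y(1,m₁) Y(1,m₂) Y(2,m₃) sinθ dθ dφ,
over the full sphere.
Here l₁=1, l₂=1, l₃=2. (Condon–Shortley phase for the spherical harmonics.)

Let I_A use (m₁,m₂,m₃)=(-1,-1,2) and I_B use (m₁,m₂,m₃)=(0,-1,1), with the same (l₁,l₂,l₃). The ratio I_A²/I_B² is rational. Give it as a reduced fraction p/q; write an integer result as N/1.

2/1

Shared (l₁,l₂,l₃)=(1,1,2): N and (l;000)² cancel in I_A²/I_B².
A: Δ = 0!·2!·2!/5! = 1/30; Racah Σ t=0..0: t=0:+1/4 = 1/4; ⇒ 3j(1 1 2; -1 -1 2)² = 1/5, sgn +1
B: Δ = 0!·2!·2!/5! = 1/30; Racah Σ t=0..0: t=0:+1/2 = 1/2; ⇒ 3j(1 1 2; 0 -1 1)² = 1/10, sgn -1
I_A²/I_B² = (1/5)/(1/10) = 2/1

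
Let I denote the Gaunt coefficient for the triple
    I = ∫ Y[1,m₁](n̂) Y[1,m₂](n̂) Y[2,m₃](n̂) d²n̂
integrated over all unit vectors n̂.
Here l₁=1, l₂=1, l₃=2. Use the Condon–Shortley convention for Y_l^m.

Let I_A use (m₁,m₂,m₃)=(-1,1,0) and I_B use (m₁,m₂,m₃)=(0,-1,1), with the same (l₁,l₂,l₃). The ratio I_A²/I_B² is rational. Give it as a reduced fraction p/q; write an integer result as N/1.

l's match ⇒ only the (l;m) 3-j factors differ between A and B.
A: triangle coeff Δ(1,1,2) = 1/30; Σ_t [0,0]: t=0:+1/4 = 1/4; (3j)²=1/30 [(1 1 2; -1 1 0)], sign=+1
B: triangle coeff Δ(1,1,2) = 1/30; Σ_t [0,0]: t=0:+1/2 = 1/2; (3j)²=1/10 [(1 1 2; 0 -1 1)], sign=-1
I_A²/I_B² = (1/30)/(1/10) = 1/3

1/3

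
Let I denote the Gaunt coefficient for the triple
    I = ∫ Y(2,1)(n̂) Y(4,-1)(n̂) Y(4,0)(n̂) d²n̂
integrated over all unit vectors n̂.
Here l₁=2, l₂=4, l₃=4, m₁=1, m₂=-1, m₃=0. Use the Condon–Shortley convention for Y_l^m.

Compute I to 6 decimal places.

-0.044869

Rules hold: Σm=0, L=10 even, 2≤4≤6.
N = 5·9·9 = 405
Δ = 2!·2!·6!/11! = 1/13860
Racah Σ t=0..2: t=0:+1/192 t=1:−1/36 t=2:+1/192 = -5/288
⇒ 3j(2 4 4; 0 0 0)² = 20/693, sgn -1
Racah Σ t=0..1: t=0:+1/72 t=1:−1/96 = 1/288
⇒ 3j(2 4 4; 1 -1 0)² = 1/462, sgn +1
4πI² = N·(3j₀)²·(3jₘ)² = 150/5929
I = -1·√(0.0252994/4π) = -0.04486937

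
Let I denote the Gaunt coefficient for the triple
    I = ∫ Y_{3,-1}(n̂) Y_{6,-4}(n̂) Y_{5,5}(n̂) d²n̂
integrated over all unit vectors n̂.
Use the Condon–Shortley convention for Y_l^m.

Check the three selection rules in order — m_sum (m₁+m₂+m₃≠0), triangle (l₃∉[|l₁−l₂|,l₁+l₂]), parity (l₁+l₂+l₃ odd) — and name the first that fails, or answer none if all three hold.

none

azimuthal sum: -1 − 4 + 5 = 0  ✓
3 ≤ 5 ≤ 9 (triangle on l)  ✓
L = 3 + 6 + 5 = 14 (even)  ✓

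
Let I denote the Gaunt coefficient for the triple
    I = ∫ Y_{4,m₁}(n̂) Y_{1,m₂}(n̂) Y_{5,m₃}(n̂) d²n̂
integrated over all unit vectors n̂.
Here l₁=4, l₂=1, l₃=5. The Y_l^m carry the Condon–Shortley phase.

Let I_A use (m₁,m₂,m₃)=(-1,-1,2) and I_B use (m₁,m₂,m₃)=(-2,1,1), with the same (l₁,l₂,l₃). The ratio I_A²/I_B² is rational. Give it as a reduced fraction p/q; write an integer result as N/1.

l's match ⇒ only the (l;m) 3-j factors differ between A and B.
A: triangle coeff Δ(4,1,5) = 1/495; Σ_t [0,0]: t=0:+1/1440 = 1/1440; (3j)²=7/165 [(4 1 5; -1 -1 2)], sign=-1
B: triangle coeff Δ(4,1,5) = 1/495; Σ_t [0,0]: t=0:+1/2880 = 1/2880; (3j)²=2/165 [(4 1 5; -2 1 1)], sign=+1
I_A²/I_B² = (7/165)/(2/165) = 7/2

7/2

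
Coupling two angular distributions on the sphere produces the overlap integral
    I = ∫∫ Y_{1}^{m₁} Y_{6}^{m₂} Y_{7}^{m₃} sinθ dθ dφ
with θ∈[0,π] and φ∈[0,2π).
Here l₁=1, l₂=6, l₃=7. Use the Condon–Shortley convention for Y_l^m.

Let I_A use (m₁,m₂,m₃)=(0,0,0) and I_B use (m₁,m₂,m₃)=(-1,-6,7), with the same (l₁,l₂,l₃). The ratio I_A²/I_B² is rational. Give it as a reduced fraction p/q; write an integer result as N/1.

Shared (l₁,l₂,l₃)=(1,6,7): N and (l;000)² cancel in I_A²/I_B².
A: Δ = 0!·2!·12!/15! = 1/1365; Racah Σ t=0..0: t=0:+1/518400 = 1/518400; ⇒ 3j(1 6 7; 0 0 0)² = 7/195, sgn -1
B: Δ = 0!·2!·12!/15! = 1/1365; Racah Σ t=0..0: t=0:+1/958003200 = 1/958003200; ⇒ 3j(1 6 7; -1 -6 7)² = 1/15, sgn +1
I_A²/I_B² = (7/195)/(1/15) = 7/13

7/13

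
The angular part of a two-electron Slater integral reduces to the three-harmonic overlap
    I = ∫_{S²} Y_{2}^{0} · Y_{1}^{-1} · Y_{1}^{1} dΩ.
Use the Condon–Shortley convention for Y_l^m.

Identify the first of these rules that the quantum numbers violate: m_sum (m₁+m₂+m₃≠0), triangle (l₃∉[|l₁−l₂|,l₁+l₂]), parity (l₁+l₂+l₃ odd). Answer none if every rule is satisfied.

azimuthal sum: 0 − 1 + 1 = 0  ✓
1 ≤ 1 ≤ 3 (triangle on l)  ✓
L = 2 + 1 + 1 = 4 (even)  ✓

none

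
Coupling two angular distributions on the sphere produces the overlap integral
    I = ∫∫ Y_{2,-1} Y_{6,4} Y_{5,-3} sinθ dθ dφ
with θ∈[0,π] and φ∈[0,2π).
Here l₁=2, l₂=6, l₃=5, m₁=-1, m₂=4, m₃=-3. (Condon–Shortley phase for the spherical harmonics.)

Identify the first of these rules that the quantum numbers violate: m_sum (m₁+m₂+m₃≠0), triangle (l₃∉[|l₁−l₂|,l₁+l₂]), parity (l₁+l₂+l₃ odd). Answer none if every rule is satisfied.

azimuthal sum: -1 + 4 − 3 = 0  ✓
4 ≤ 5 ≤ 8 (triangle on l)  ✓
L = 2 + 6 + 5 = 13 (odd)  ✗

parity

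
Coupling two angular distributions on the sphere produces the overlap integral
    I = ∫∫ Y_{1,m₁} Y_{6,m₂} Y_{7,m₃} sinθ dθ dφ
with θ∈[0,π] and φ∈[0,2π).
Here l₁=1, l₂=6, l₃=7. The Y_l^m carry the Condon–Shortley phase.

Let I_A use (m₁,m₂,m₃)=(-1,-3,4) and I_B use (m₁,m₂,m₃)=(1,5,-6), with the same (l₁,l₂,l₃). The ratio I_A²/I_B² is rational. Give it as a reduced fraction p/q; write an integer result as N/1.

55/78

Same 1,6,7: normalisation and zero-m 3j drop out of the ratio.
A: Δ: 0! 2! 12! / 15! → 1/1365; sum: t=0:+1/4354560 = 1/4354560; 3j²(1 6 7; -1 -3 4) = Δ·Π!·Σ² = 11/273  (sign -1)
B: Δ: 0! 2! 12! / 15! → 1/1365; sum: t=0:+1/79833600 = 1/79833600; 3j²(1 6 7; 1 5 -6) = Δ·Π!·Σ² = 2/35  (sign -1)
I_A²/I_B² = (11/273)/(2/35) = 55/78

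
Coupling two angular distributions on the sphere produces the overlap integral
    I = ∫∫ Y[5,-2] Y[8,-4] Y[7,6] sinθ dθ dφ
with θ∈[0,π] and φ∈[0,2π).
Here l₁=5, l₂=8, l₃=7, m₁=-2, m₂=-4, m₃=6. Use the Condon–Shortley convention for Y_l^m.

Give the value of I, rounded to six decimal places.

0.151793

m-sum 0 ✓  L=20 even ✓  3≤7≤13 ✓
Π(2lᵢ+1) = 11×17×15 = 2805
triangle coeff Δ(5,8,7) = 1/814773960
Σ_t [1,5]: t=1:−1/87091200 t=2:+1/4976640 t=3:−1/2073600 t=4:+1/4976640 t=5:−1/87091200 = -1/9676800
(3j)²=360/46189 [(5 8 7; 0 0 0)], sign=+1
Σ_t [3,4]: t=3:−1/313528320 t=4:+1/1045094400 = -1/447897600
(3j)²=77/5814 [(5 8 7; -2 -4 6)], sign=+1
⇒ 4πI² = 23100/79781
I = (+1)√(23100/79781/(4π)) = 0.15179285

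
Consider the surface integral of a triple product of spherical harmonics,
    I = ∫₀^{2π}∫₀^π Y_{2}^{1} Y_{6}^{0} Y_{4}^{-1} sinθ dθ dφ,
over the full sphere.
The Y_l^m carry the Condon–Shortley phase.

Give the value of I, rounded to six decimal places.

0.174223

Rules hold: Σm=0, L=12 even, 4≤4≤8.
N = 5·13·9 = 585
Δ = 4!·0!·8!/13! = 1/6435
Racah Σ t=2..2: t=2:+1/2304 = 1/2304
⇒ 3j(2 6 4; 0 0 0)² = 5/143, sgn +1
Racah Σ t=1..1: t=1:−1/4320 = -1/4320
⇒ 3j(2 6 4; 1 0 -1)² = 8/429, sgn +1
4πI² = N·(3j₀)²·(3jₘ)² = 600/1573
I = +1·√(0.381437/4π) = 0.17422334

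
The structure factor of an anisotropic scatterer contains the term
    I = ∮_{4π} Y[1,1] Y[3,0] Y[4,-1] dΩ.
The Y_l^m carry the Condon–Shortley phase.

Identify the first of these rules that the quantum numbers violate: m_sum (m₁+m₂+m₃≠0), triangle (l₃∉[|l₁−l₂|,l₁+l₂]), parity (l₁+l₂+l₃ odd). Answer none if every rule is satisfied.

none

Σmᵢ = 0  ✓
l₃∈[|l₁−l₂|,l₁+l₂]=[2,4], have l₃=4  ✓
Σlᵢ = 8 ⇒ even  ✓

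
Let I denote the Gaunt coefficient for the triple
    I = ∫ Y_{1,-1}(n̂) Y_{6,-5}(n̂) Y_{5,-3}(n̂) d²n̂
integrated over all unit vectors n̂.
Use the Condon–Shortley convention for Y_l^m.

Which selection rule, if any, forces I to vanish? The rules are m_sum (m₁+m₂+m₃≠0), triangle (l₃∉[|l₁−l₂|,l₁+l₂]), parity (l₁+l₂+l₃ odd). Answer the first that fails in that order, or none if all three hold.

m_sum

Σmᵢ = -9  ✗
l₃∈[|l₁−l₂|,l₁+l₂]=[5,7], have l₃=5
Σlᵢ = 12 ⇒ even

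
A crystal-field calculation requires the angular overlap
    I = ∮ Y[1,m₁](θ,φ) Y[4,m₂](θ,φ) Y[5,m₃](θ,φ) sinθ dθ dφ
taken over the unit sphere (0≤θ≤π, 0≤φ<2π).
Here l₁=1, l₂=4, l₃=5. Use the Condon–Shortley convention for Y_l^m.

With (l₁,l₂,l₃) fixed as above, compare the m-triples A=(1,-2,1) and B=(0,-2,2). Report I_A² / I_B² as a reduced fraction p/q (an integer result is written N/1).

Same 1,4,5: normalisation and zero-m 3j drop out of the ratio.
A: Δ: 0! 2! 8! / 11! → 1/495; sum: t=0:+1/2880 = 1/2880; 3j²(1 4 5; 1 -2 1) = Δ·Π!·Σ² = 2/165  (sign +1)
B: Δ: 0! 2! 8! / 11! → 1/495; sum: t=0:+1/1440 = 1/1440; 3j²(1 4 5; 0 -2 2) = Δ·Π!·Σ² = 7/165  (sign -1)
I_A²/I_B² = (2/165)/(7/165) = 2/7

2/7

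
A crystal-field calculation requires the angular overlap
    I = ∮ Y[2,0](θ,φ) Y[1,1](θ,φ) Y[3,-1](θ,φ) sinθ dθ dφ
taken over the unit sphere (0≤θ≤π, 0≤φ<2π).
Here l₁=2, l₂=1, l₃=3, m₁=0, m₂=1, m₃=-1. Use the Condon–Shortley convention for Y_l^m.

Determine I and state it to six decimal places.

Checks pass: Σm=0; 6 even; l₃=3∈[1,3].
(2·2+1)(2·1+1)(2·3+1) = 105
Δ: 0! 4! 2! / 7! → 1/105
sum: t=0:+1/4 = 1/4
3j²(2 1 3; 0 0 0) = Δ·Π!·Σ² = 3/35  (sign -1)
sum: t=0:+1/8 = 1/8
3j²(2 1 3; 0 1 -1) = Δ·Π!·Σ² = 2/35  (sign +1)
combine: 4πI² = 105·3/35·2/35 = 18/35
take √, sign -1: I = -0.20230066

-0.202301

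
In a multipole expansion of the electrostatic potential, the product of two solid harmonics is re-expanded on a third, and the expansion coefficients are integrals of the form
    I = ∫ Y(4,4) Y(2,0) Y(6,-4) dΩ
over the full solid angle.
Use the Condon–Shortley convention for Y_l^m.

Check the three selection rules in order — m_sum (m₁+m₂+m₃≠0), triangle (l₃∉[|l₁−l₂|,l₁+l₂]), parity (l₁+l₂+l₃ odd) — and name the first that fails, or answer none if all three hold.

azimuthal sum: 4 + 0 − 4 = 0  ✓
2 ≤ 6 ≤ 6 (triangle on l)  ✓
L = 4 + 2 + 6 = 12 (even)  ✓

none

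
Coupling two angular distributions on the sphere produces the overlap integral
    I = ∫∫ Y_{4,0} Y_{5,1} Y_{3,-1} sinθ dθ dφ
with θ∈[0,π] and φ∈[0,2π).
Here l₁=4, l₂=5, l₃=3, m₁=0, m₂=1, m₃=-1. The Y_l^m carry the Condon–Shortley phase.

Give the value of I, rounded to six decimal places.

-0.086020

Rules hold: Σm=0, L=12 even, 1≤3≤9.
N = 9·11·7 = 693
Δ = 6!·2!·4!/13! = 1/180180
Racah Σ t=2..4: t=2:+1/576 t=3:−1/144 t=4:+1/576 = -1/288
⇒ 3j(4 5 3; 0 0 0)² = 20/1001, sgn +1
Racah Σ t=2..4: t=2:+1/2304 t=3:−1/216 t=4:+1/384 = -11/6912
⇒ 3j(4 5 3; 0 1 -1)² = 11/1638, sgn -1
4πI² = N·(3j₀)²·(3jₘ)² = 110/1183
I = -1·√(0.0929839/4π) = -0.08601992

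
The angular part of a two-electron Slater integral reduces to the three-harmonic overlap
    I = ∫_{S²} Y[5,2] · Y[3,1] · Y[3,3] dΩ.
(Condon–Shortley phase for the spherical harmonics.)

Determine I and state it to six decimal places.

m-sum = 2 + 1 + 3 = 6 ≠ 0 ⇒ I = 0

0.000000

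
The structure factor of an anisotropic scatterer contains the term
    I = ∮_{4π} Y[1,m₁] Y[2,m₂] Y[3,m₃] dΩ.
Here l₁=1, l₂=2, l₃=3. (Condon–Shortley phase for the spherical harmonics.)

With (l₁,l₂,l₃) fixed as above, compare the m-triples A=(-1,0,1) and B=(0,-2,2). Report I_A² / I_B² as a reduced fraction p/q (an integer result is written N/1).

6/5

Shared (l₁,l₂,l₃)=(1,2,3): N and (l;000)² cancel in I_A²/I_B².
A: Δ = 0!·2!·4!/7! = 1/105; Racah Σ t=0..0: t=0:+1/8 = 1/8; ⇒ 3j(1 2 3; -1 0 1)² = 2/35, sgn +1
B: Δ = 0!·2!·4!/7! = 1/105; Racah Σ t=0..0: t=0:+1/24 = 1/24; ⇒ 3j(1 2 3; 0 -2 2)² = 1/21, sgn -1
I_A²/I_B² = (2/35)/(1/21) = 6/5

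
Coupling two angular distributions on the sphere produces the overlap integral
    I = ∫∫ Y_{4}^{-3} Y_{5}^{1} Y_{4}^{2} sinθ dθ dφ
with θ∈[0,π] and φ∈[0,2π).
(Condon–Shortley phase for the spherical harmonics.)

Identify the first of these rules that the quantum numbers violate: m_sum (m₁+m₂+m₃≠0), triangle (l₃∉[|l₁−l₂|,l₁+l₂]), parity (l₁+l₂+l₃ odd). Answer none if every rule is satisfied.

parity

m₁+m₂+m₃ = -3 + 1 + 2 = 0  ✓
triangle: |4−5|=1 ≤ l₃=4 ≤ 4+5=9  ✓
parity: l₁+l₂+l₃ = 13 is odd  ✗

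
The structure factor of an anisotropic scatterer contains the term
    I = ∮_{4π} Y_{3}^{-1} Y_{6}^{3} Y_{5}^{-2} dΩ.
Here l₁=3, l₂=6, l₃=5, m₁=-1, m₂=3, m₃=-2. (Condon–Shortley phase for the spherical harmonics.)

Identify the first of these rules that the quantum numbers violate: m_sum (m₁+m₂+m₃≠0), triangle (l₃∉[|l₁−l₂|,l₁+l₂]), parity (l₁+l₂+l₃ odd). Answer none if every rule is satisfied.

m₁+m₂+m₃ = -1 + 3 − 2 = 0  ✓
triangle: |3−6|=3 ≤ l₃=5 ≤ 3+6=9  ✓
parity: l₁+l₂+l₃ = 14 is even  ✓

none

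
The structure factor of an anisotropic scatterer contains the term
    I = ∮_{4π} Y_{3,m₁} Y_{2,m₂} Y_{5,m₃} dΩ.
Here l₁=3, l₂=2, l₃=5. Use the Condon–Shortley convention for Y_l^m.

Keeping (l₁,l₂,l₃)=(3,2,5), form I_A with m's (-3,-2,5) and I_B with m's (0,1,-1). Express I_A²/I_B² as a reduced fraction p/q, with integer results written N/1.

Shared (l₁,l₂,l₃)=(3,2,5): N and (l;000)² cancel in I_A²/I_B².
A: Δ = 0!·6!·4!/11! = 1/2310; Racah Σ t=0..0: t=0:+1/17280 = 1/17280; ⇒ 3j(3 2 5; -3 -2 5)² = 1/11, sgn +1
B: Δ = 0!·6!·4!/11! = 1/2310; Racah Σ t=0..0: t=0:+1/216 = 1/216; ⇒ 3j(3 2 5; 0 1 -1)² = 8/231, sgn +1
I_A²/I_B² = (1/11)/(8/231) = 21/8

21/8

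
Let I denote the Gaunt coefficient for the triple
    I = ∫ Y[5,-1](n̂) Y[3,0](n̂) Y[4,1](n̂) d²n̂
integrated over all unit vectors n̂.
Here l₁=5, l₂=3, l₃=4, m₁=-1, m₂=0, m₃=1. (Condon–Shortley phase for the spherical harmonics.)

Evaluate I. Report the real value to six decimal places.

-0.115089

Rules hold: Σm=0, L=12 even, 2≤4≤8.
N = 11·7·9 = 693
Δ = 4!·6!·2!/13! = 1/180180
Racah Σ t=1..3: t=1:−1/576 t=2:+1/144 t=3:−1/576 = 1/288
⇒ 3j(5 3 4; 0 0 0)² = 20/1001, sgn +1
Racah Σ t=1..3: t=1:−1/1440 t=2:+1/192 t=3:−1/432 = 19/8640
⇒ 3j(5 3 4; -1 0 1)² = 361/30030, sgn -1
4πI² = N·(3j₀)²·(3jₘ)² = 2166/13013
I = -1·√(0.166449/4π) = -0.11508947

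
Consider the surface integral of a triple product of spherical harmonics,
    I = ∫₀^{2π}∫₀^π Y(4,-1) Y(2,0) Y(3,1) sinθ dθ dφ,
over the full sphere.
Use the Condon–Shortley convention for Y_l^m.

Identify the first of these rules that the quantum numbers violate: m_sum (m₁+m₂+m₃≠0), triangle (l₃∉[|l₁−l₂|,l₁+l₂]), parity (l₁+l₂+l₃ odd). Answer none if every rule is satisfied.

Σmᵢ = 0  ✓
l₃∈[|l₁−l₂|,l₁+l₂]=[2,6], have l₃=3  ✓
Σlᵢ = 9 ⇒ odd  ✗

parity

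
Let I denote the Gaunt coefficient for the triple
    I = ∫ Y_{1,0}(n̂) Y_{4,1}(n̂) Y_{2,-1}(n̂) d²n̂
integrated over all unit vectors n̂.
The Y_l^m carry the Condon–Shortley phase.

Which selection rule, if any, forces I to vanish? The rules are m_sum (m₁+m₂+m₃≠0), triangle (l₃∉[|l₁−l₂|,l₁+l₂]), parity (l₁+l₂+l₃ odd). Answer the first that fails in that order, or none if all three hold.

Σmᵢ = 0  ✓
l₃∈[|l₁−l₂|,l₁+l₂]=[3,5], have l₃=2  ✗
Σlᵢ = 7 ⇒ odd

triangle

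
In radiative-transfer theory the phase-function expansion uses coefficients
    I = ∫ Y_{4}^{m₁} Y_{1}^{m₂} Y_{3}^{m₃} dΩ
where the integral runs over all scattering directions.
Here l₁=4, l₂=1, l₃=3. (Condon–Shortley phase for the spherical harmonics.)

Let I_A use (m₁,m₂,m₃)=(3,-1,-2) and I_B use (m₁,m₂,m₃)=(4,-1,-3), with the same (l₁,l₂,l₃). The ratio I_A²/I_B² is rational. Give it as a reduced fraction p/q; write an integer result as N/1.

3/4

Same 4,1,3: normalisation and zero-m 3j drop out of the ratio.
A: Δ: 2! 6! 0! / 9! → 1/252; sum: t=0:+1/240 = 1/240; 3j²(4 1 3; 3 -1 -2) = Δ·Π!·Σ² = 1/12  (sign -1)
B: Δ: 2! 6! 0! / 9! → 1/252; sum: t=0:+1/1440 = 1/1440; 3j²(4 1 3; 4 -1 -3) = Δ·Π!·Σ² = 1/9  (sign +1)
I_A²/I_B² = (1/12)/(1/9) = 3/4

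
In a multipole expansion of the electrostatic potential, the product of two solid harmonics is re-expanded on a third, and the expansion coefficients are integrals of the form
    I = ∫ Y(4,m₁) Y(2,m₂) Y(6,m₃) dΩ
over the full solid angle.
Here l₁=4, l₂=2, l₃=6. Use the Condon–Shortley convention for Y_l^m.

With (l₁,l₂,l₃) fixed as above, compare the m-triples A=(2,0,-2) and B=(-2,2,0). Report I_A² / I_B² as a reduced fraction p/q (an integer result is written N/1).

l's match ⇒ only the (l;m) 3-j factors differ between A and B.
A: triangle coeff Δ(4,2,6) = 1/6435; Σ_t [0,0]: t=0:+1/5760 = 1/5760; (3j)²=56/2145 [(4 2 6; 2 0 -2)], sign=+1
B: triangle coeff Δ(4,2,6) = 1/6435; Σ_t [0,0]: t=0:+1/34560 = 1/34560; (3j)²=1/429 [(4 2 6; -2 2 0)], sign=+1
I_A²/I_B² = (56/2145)/(1/429) = 56/5

56/5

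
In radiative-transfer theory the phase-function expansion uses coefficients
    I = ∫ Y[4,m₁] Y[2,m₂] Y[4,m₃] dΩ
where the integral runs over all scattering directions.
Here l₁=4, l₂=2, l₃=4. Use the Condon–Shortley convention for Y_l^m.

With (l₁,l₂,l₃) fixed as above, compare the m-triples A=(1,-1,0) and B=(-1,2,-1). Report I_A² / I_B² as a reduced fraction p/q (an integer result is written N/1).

l's match ⇒ only the (l;m) 3-j factors differ between A and B.
A: triangle coeff Δ(4,2,4) = 1/13860; Σ_t [0,1]: t=0:+1/72 t=1:−1/96 = 1/288; (3j)²=1/462 [(4 2 4; 1 -1 0)], sign=+1
B: triangle coeff Δ(4,2,4) = 1/13860; Σ_t [2,2]: t=2:+1/144 = 1/144; (3j)²=10/231 [(4 2 4; -1 2 -1)], sign=-1
I_A²/I_B² = (1/462)/(10/231) = 1/20

1/20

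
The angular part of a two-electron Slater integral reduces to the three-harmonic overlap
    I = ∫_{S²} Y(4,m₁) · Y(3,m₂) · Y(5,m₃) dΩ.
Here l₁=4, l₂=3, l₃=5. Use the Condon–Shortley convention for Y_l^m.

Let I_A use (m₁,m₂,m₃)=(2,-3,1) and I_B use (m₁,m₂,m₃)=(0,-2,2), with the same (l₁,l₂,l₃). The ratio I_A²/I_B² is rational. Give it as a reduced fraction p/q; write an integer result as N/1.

Same 4,3,5: normalisation and zero-m 3j drop out of the ratio.
A: Δ: 2! 6! 4! / 13! → 1/180180; sum: t=0:+1/2304 = 1/2304; 3j²(4 3 5; 2 -3 1) = Δ·Π!·Σ² = 75/4004  (sign +1)
B: Δ: 2! 6! 4! / 13! → 1/180180; sum: t=0:+1/576 t=1:−1/864 = 1/1728; 3j²(4 3 5; 0 -2 2) = Δ·Π!·Σ² = 5/1287  (sign -1)
I_A²/I_B² = (75/4004)/(5/1287) = 135/28

135/28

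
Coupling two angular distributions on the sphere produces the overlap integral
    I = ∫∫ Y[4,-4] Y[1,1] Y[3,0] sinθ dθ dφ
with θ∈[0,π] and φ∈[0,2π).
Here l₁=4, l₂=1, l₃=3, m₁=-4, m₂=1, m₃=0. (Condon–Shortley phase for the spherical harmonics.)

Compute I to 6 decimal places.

m-sum = -4 + 1 + 0 = -3 ≠ 0 ⇒ I = 0

0.000000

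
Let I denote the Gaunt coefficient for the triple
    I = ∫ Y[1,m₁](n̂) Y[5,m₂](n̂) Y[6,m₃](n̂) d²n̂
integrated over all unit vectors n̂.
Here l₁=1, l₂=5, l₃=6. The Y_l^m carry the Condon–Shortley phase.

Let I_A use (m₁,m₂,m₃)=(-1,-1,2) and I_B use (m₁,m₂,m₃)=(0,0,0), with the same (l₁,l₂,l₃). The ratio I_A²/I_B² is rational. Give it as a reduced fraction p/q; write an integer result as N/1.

7/9

l's match ⇒ only the (l;m) 3-j factors differ between A and B.
A: triangle coeff Δ(1,5,6) = 1/858; Σ_t [0,0]: t=0:+1/34560 = 1/34560; (3j)²=14/429 [(1 5 6; -1 -1 2)], sign=+1
B: triangle coeff Δ(1,5,6) = 1/858; Σ_t [0,0]: t=0:+1/14400 = 1/14400; (3j)²=6/143 [(1 5 6; 0 0 0)], sign=+1
I_A²/I_B² = (14/429)/(6/143) = 7/9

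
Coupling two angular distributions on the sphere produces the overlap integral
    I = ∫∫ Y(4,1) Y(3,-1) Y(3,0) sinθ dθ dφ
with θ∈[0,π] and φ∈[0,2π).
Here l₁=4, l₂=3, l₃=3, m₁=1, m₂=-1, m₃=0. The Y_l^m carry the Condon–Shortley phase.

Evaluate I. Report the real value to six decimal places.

-0.099323

Checks pass: Σm=0; 10 even; l₃=3∈[1,7].
(2·4+1)(2·3+1)(2·3+1) = 441
Δ: 4! 4! 2! / 11! → 1/34650
sum: t=1:−1/72 t=2:+1/16 t=3:−1/72 = 5/144
3j²(4 3 3; 0 0 0) = Δ·Π!·Σ² = 2/77  (sign -1)
sum: t=0:+1/288 t=1:−1/24 t=2:+1/48 = -5/288
3j²(4 3 3; 1 -1 0) = Δ·Π!·Σ² = 5/462  (sign +1)
combine: 4πI² = 441·2/77·5/462 = 15/121
take √, sign -1: I = -0.09932258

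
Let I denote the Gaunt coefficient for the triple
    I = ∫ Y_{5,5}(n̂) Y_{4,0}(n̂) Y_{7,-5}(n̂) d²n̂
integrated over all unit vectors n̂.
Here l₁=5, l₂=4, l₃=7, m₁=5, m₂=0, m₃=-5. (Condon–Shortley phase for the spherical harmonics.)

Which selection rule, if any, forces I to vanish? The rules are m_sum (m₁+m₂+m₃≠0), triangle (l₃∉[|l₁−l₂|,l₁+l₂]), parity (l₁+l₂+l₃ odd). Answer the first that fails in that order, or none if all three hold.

Σmᵢ = 0  ✓
l₃∈[|l₁−l₂|,l₁+l₂]=[1,9], have l₃=7  ✓
Σlᵢ = 16 ⇒ even  ✓

none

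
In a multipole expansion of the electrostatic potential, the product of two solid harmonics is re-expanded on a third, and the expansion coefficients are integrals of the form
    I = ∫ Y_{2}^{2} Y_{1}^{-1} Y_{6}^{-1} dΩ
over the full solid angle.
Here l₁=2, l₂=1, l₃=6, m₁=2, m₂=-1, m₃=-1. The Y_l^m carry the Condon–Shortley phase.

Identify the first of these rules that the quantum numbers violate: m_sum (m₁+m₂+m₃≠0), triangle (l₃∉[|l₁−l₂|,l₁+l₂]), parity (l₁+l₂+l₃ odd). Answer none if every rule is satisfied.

Σmᵢ = 0  ✓
l₃∈[|l₁−l₂|,l₁+l₂]=[1,3], have l₃=6  ✗
Σlᵢ = 9 ⇒ odd

triangle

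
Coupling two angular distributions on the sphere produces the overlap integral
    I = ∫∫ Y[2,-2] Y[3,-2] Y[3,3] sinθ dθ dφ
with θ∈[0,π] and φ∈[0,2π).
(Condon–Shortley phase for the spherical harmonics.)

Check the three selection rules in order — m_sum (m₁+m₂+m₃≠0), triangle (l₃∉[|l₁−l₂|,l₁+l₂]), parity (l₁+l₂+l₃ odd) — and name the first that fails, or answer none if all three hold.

Σmᵢ = -1  ✗
l₃∈[|l₁−l₂|,l₁+l₂]=[1,5], have l₃=3
Σlᵢ = 8 ⇒ even

m_sum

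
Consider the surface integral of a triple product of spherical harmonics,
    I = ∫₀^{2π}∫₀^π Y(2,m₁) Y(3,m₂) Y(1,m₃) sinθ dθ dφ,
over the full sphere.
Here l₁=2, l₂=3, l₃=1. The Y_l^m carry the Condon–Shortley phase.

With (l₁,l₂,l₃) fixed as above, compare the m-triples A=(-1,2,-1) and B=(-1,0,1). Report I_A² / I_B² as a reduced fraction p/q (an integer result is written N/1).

10/3

l's match ⇒ only the (l;m) 3-j factors differ between A and B.
A: triangle coeff Δ(2,3,1) = 1/105; Σ_t [3,3]: t=3:−1/12 = -1/12; (3j)²=2/21 [(2 3 1; -1 2 -1)], sign=-1
B: triangle coeff Δ(2,3,1) = 1/105; Σ_t [3,3]: t=3:−1/12 = -1/12; (3j)²=1/35 [(2 3 1; -1 0 1)], sign=-1
I_A²/I_B² = (2/21)/(1/35) = 10/3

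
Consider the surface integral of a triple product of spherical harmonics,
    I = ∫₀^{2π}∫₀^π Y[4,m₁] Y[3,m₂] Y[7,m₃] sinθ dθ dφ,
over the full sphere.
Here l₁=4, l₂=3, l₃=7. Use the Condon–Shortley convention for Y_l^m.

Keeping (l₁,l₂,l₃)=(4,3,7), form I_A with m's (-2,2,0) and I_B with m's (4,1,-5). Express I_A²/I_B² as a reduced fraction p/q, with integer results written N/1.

49/165

l's match ⇒ only the (l;m) 3-j factors differ between A and B.
A: triangle coeff Δ(4,3,7) = 1/45045; Σ_t [0,0]: t=0:+1/172800 = 1/172800; (3j)²=7/2145 [(4 3 7; -2 2 0)], sign=-1
B: triangle coeff Δ(4,3,7) = 1/45045; Σ_t [0,0]: t=0:+1/1935360 = 1/1935360; (3j)²=1/91 [(4 3 7; 4 1 -5)], sign=+1
I_A²/I_B² = (7/2145)/(1/91) = 49/165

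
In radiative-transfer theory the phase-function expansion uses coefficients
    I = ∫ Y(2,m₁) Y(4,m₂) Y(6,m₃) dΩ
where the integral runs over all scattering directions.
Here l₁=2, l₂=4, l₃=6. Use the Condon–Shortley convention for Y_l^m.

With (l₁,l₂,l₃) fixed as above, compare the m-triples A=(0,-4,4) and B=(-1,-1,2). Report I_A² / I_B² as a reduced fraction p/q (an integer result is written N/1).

45/224

l's match ⇒ only the (l;m) 3-j factors differ between A and B.
A: triangle coeff Δ(2,4,6) = 1/6435; Σ_t [0,0]: t=0:+1/161280 = 1/161280; (3j)²=1/143 [(2 4 6; 0 -4 4)], sign=+1
B: triangle coeff Δ(2,4,6) = 1/6435; Σ_t [0,0]: t=0:+1/4320 = 1/4320; (3j)²=224/6435 [(2 4 6; -1 -1 2)], sign=+1
I_A²/I_B² = (1/143)/(224/6435) = 45/224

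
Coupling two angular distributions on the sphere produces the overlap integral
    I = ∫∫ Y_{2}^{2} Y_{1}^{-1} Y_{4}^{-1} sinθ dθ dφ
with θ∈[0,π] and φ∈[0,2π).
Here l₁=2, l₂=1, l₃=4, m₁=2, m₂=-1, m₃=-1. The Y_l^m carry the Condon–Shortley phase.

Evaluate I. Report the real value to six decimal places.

0.000000

|2−1|≤4≤2+1 violated ⇒ I = 0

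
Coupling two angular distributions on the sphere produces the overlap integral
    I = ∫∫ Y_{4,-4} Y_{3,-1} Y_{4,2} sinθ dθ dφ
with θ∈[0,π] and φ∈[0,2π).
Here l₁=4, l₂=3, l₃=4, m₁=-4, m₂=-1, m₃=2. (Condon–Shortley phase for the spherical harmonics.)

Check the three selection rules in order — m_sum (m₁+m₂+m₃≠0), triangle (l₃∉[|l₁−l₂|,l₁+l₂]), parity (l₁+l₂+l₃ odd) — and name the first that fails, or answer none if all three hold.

m₁+m₂+m₃ = -4 − 1 + 2 = -3  ✗
triangle: |4−3|=1 ≤ l₃=4 ≤ 4+3=7
parity: l₁+l₂+l₃ = 11 is odd

m_sum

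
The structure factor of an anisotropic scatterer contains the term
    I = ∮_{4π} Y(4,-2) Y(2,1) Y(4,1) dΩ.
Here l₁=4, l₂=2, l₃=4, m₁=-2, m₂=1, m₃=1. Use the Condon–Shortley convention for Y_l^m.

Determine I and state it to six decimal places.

0.127700

Rules hold: Σm=0, L=10 even, 2≤4≤6.
N = 9·5·9 = 405
Δ = 2!·6!·2!/11! = 1/13860
Racah Σ t=0..2: t=0:+1/192 t=1:−1/36 t=2:+1/192 = -5/288
⇒ 3j(4 2 4; 0 0 0)² = 20/693, sgn -1
Racah Σ t=1..2: t=1:−1/240 t=2:+1/96 = 1/160
⇒ 3j(4 2 4; -2 1 1)² = 27/1540, sgn -1
4πI² = N·(3j₀)²·(3jₘ)² = 1215/5929
I = +1·√(0.204925/4π) = 0.12770047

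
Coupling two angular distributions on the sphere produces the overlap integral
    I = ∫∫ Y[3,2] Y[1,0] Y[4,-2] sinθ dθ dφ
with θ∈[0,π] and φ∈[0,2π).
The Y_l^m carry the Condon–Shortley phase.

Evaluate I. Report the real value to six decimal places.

m-sum 0 ✓  L=8 even ✓  2≤4≤4 ✓
Π(2lᵢ+1) = 7×3×9 = 189
triangle coeff Δ(3,1,4) = 1/252
Σ_t [0,0]: t=0:+1/36 = 1/36
(3j)²=4/63 [(3 1 4; 0 0 0)], sign=+1
Σ_t [0,0]: t=0:+1/120 = 1/120
(3j)²=1/21 [(3 1 4; 2 0 -2)], sign=+1
⇒ 4πI² = 4/7
I = (+1)√(4/7/(4π)) = 0.21324362

0.213244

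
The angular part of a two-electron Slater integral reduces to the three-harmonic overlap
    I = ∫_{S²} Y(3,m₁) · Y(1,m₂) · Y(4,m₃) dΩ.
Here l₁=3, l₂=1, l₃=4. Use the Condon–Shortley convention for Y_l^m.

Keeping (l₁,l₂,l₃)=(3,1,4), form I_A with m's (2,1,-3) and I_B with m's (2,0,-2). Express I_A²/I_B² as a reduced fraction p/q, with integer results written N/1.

Shared (l₁,l₂,l₃)=(3,1,4): N and (l;000)² cancel in I_A²/I_B².
A: Δ = 0!·6!·2!/9! = 1/252; Racah Σ t=0..0: t=0:+1/240 = 1/240; ⇒ 3j(3 1 4; 2 1 -3)² = 1/12, sgn -1
B: Δ = 0!·6!·2!/9! = 1/252; Racah Σ t=0..0: t=0:+1/120 = 1/120; ⇒ 3j(3 1 4; 2 0 -2)² = 1/21, sgn +1
I_A²/I_B² = (1/12)/(1/21) = 7/4

7/4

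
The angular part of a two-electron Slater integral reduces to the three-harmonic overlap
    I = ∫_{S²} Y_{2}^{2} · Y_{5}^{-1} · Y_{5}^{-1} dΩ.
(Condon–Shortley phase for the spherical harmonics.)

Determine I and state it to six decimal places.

Checks pass: Σm=0; 12 even; l₃=5∈[3,7].
(2·2+1)(2·5+1)(2·5+1) = 605
Δ: 2! 2! 8! / 13! → 1/38610
sum: t=0:+1/2880 t=1:−1/576 t=2:+1/2880 = -1/960
3j²(2 5 5; 0 0 0) = Δ·Π!·Σ² = 10/429  (sign +1)
sum: t=0:+1/2304 = 1/2304
3j²(2 5 5; 2 -1 -1) = Δ·Π!·Σ² = 5/143  (sign +1)
combine: 4πI² = 605·10/429·5/143 = 250/507
take √, sign +1: I = 0.19808933

0.198089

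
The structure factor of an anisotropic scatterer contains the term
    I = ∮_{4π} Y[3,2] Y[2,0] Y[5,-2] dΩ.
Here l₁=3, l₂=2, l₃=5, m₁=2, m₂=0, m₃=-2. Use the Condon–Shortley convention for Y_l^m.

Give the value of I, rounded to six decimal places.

0.190188

Rules hold: Σm=0, L=10 even, 1≤5≤5.
N = 7·5·11 = 385
Δ = 0!·6!·4!/11! = 1/2310
Racah Σ t=0..0: t=0:+1/144 = 1/144
⇒ 3j(3 2 5; 0 0 0)² = 10/231, sgn -1
Racah Σ t=0..0: t=0:+1/480 = 1/480
⇒ 3j(3 2 5; 2 0 -2)² = 3/110, sgn -1
4πI² = N·(3j₀)²·(3jₘ)² = 5/11
I = +1·√(0.454545/4π) = 0.19018827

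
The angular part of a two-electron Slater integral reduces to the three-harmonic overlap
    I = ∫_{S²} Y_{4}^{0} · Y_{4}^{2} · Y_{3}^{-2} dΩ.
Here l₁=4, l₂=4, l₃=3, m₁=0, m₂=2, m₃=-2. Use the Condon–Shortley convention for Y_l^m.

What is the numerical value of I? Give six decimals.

0.000000

Σlᵢ=11 odd — θ-integrand is odd under cosθ→−cosθ; I=0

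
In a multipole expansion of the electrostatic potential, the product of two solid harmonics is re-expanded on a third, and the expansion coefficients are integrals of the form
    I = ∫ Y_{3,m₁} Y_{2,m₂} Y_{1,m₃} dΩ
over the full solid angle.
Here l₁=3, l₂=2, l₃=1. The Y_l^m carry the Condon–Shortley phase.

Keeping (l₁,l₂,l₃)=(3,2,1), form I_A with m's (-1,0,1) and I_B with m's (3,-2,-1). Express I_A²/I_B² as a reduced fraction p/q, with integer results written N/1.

2/5

Same 3,2,1: normalisation and zero-m 3j drop out of the ratio.
A: Δ: 4! 2! 0! / 7! → 1/105; sum: t=2:+1/8 = 1/8; 3j²(3 2 1; -1 0 1) = Δ·Π!·Σ² = 2/35  (sign +1)
B: Δ: 4! 2! 0! / 7! → 1/105; sum: t=0:+1/48 = 1/48; 3j²(3 2 1; 3 -2 -1) = Δ·Π!·Σ² = 1/7  (sign +1)
I_A²/I_B² = (2/35)/(1/7) = 2/5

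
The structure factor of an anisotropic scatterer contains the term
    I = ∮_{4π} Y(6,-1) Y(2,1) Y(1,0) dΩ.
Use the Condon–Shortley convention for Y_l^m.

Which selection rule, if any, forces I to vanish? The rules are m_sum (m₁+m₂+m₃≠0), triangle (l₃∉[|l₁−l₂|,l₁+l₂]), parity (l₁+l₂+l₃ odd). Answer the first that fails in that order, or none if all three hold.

m₁+m₂+m₃ = -1 + 1 + 0 = 0  ✓
triangle: |6−2|=4 ≤ l₃=1 ≤ 6+2=8  ✗
parity: l₁+l₂+l₃ = 9 is odd

triangle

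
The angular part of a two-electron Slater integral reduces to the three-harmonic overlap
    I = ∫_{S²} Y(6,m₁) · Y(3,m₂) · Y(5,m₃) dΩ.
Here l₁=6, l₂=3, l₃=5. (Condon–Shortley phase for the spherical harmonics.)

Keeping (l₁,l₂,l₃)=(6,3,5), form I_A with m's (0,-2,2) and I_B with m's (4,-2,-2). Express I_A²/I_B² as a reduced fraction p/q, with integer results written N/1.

7/2

Shared (l₁,l₂,l₃)=(6,3,5): N and (l;000)² cancel in I_A²/I_B².
A: Δ = 4!·8!·2!/15! = 1/675675; Racah Σ t=0..1: t=0:+1/34560 t=1:−1/8640 = -1/11520; ⇒ 3j(6 3 5; 0 -2 2)² = 3/143, sgn +1
B: Δ = 4!·8!·2!/15! = 1/675675; Racah Σ t=0..1: t=0:+1/34560 t=1:−1/60480 = 1/80640; ⇒ 3j(6 3 5; 4 -2 -2)² = 6/1001, sgn -1
I_A²/I_B² = (3/143)/(6/1001) = 7/2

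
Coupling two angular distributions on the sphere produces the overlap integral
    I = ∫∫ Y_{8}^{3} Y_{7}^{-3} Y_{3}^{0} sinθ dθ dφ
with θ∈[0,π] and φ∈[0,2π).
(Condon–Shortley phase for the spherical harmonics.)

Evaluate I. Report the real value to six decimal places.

-0.037890

m-sum 0 ✓  L=18 even ✓  1≤3≤15 ✓
Π(2lᵢ+1) = 17×15×7 = 1785
triangle coeff Δ(8,7,3) = 1/5290740
Σ_t [5,7]: t=5:−1/7257600 t=6:+1/2073600 t=7:−1/7257600 = 1/4838400
(3j)²=252/20995 [(8 7 3; 0 0 0)], sign=-1
Σ_t [2,4]: t=2:+1/87091200 t=3:−1/8709120 t=4:+1/11612160 = -1/58060800
(3j)²=99/117572 [(8 7 3; 3 -3 0)], sign=+1
⇒ 4πI² = 18711/1037153
I = (-1)√(18711/1037153/(4π)) = -0.03788979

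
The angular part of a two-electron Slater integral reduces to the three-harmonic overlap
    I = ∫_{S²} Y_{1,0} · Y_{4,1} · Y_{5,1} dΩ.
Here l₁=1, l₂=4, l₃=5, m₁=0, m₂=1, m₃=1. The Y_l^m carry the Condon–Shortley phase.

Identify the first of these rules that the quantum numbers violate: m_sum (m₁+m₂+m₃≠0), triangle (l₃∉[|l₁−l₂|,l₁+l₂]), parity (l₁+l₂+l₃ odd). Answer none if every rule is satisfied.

azimuthal sum: 0 + 1 + 1 = 2  ✗
3 ≤ 5 ≤ 5 (triangle on l)
L = 1 + 4 + 5 = 10 (even)

m_sum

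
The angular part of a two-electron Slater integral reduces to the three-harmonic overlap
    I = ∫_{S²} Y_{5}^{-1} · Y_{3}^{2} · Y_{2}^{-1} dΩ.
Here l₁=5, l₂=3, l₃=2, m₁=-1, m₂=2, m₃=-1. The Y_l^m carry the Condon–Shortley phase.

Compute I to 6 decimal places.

m-sum 0 ✓  L=10 even ✓  2≤2≤8 ✓
Π(2lᵢ+1) = 11×7×5 = 385
triangle coeff Δ(5,3,2) = 1/2310
Σ_t [3,3]: t=3:−1/144 = -1/144
(3j)²=10/231 [(5 3 2; 0 0 0)], sign=-1
Σ_t [5,5]: t=5:−1/720 = -1/720
(3j)²=4/385 [(5 3 2; -1 2 -1)], sign=+1
⇒ 4πI² = 40/231
I = (-1)√(40/231/(4π)) = -0.11738675

-0.117387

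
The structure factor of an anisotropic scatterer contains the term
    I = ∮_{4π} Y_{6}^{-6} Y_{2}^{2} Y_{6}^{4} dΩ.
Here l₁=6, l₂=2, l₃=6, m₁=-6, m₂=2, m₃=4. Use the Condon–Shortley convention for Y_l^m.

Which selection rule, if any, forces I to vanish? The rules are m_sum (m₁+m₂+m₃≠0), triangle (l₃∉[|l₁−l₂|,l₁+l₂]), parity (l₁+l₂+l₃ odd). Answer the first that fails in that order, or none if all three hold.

azimuthal sum: -6 + 2 + 4 = 0  ✓
4 ≤ 6 ≤ 8 (triangle on l)  ✓
L = 6 + 2 + 6 = 14 (even)  ✓

none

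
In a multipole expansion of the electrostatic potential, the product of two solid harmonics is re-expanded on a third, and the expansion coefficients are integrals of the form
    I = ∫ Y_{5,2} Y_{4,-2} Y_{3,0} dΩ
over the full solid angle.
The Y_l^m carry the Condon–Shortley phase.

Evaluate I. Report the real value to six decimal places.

0.022664

m-sum 0 ✓  L=12 even ✓  1≤3≤9 ✓
Π(2lᵢ+1) = 11×9×7 = 693
triangle coeff Δ(5,4,3) = 1/180180
Σ_t [2,4]: t=2:+1/576 t=3:−1/144 t=4:+1/576 = -1/288
(3j)²=20/1001 [(5 4 3; 0 0 0)], sign=+1
Σ_t [0,2]: t=0:+1/8640 t=1:−1/480 t=2:+1/576 = -1/4320
(3j)²=1/2145 [(5 4 3; 2 -2 0)], sign=+1
⇒ 4πI² = 12/1859
I = (+1)√(12/1859/(4π)) = 0.02266449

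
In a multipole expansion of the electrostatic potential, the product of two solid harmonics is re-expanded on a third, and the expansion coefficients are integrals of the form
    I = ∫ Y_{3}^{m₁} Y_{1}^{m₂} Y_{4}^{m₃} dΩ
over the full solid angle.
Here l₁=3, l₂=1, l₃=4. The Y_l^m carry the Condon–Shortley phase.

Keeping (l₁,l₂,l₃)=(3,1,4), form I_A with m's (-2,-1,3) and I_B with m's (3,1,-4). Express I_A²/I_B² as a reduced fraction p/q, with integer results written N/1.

Shared (l₁,l₂,l₃)=(3,1,4): N and (l;000)² cancel in I_A²/I_B².
A: Δ = 0!·6!·2!/9! = 1/252; Racah Σ t=0..0: t=0:+1/240 = 1/240; ⇒ 3j(3 1 4; -2 -1 3)² = 1/12, sgn -1
B: Δ = 0!·6!·2!/9! = 1/252; Racah Σ t=0..0: t=0:+1/1440 = 1/1440; ⇒ 3j(3 1 4; 3 1 -4)² = 1/9, sgn +1
I_A²/I_B² = (1/12)/(1/9) = 3/4

3/4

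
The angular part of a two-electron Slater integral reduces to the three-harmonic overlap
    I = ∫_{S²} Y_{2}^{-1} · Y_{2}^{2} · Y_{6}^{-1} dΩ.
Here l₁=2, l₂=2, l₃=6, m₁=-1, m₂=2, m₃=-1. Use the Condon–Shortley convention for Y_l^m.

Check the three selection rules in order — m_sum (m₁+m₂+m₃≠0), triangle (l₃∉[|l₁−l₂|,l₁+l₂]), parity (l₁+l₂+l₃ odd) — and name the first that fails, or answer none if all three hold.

azimuthal sum: -1 + 2 − 1 = 0  ✓
0 ≤ 6 ≤ 4 (triangle on l)  ✗
L = 2 + 2 + 6 = 10 (even)

triangle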